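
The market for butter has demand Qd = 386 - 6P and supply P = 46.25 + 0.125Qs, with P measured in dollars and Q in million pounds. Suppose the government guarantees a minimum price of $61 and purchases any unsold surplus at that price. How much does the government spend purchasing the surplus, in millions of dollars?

5978

Rearranging supply gives Qs = 8P - 370. Setting quantity demanded equal to quantity supplied, 386 - 6P = 8P - 370, gives P* = 54 and Q* = 62.
Because the floor (61) lies above the market-clearing price, it is binding.
At P = 61: Qd = 386 - 6·61 = 20 and Qs = 8·61 - 370 = 118.
Surplus = Qs - Qd = 98.
Government expenditure = surplus × support price = 98 × 61 = 5978.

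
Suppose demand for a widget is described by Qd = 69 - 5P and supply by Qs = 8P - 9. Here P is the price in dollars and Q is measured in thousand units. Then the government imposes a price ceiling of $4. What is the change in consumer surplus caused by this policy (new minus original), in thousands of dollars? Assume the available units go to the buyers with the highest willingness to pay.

Without the control the market clears where 69 - 5P = 8P - 9, i.e. P* = 6 and Q* = 39.
Because the ceiling (4) lies below the market-clearing price, it is binding.
At P = 4: Qd = 69 - 5·4 = 49 and Qs = 8·4 - 9 = 23.
Consumer surplus without the control is ½ · (13.8 - 6) · 39 = 152.1.
With the ceiling, 23 units are sold at 4 (assume they go to the highest-value buyers). The demand price at Q = 23 is 9.2, so CS = ½ · [(13.8 - 4) + (9.2 - 4)] · 23 = 172.5.
Change in consumer surplus = 172.5 - 152.1 = 20.4.

20.4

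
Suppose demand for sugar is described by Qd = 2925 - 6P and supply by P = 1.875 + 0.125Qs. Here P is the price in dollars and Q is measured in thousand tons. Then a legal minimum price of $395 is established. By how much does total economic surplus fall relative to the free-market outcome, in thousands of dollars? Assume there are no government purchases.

179681.25

Rearranging supply gives Qs = 8P - 15. Equilibrium: 2925 - 6P = 8P - 15, so 2940 = 14P and P* = 210, Q* = 1665.
Since 395 > 210, the floor is binding.
At P = 395: Qd = 2925 - 6·395 = 555 and Qs = 8·395 - 15 = 3145.
Quantity traded falls to 555. At Q = 555 the demand price is (2925 - 555)/6 = 395 and the supply price is (15 + 555)/8 = 71.25.
Deadweight loss = ½ · (395 - 71.25) · (1665 - 555) = ½ · 323.75 · 1110 = 179681.25.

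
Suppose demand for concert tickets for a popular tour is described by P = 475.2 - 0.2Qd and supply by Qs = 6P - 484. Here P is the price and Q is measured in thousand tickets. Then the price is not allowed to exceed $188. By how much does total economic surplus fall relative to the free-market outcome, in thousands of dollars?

Rearranging demand gives Qd = 2376 - 5P. Setting quantity demanded equal to quantity supplied, 2376 - 5P = 6P - 484, gives P* = 260 and Q* = 1076.
Because the ceiling (188) lies below the market-clearing price, it is binding.
At P = 188: Qd = 2376 - 5·188 = 1436 and Qs = 6·188 - 484 = 644.
Quantity traded falls to 644. At Q = 644 the demand price is (2376 - 644)/5 = 346.4 and the supply price is (484 + 644)/6 = 188.
Deadweight loss = ½ · (346.4 - 188) · (1076 - 644) = ½ · 158.4 · 432 = 34214.4.

34214.4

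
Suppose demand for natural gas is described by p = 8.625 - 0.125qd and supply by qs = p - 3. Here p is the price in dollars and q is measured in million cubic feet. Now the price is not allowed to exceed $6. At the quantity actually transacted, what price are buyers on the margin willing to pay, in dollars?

Rearranging demand gives qd = 69 - 8p. Equilibrium: 69 - 8p = p - 3, so 72 = 9p and p* = 8, q* = 5.
Because the ceiling (6) lies below the market-clearing price, it is binding.
At p = 6: qd = 69 - 8·6 = 21 and qs = 6 - 3 = 3.
Only 3 units reach the market. On the demand curve, the marginal buyer's willingness to pay at q = 3 is (69 - 3)/8 = 8.25.

8.25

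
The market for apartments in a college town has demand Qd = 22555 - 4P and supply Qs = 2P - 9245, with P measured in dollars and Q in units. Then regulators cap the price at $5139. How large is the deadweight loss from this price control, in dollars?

38881.5

Without the control the market clears where 22555 - 4P = 2P - 9245, i.e. P* = 5300 and Q* = 1355.
Since 5139 < 5300, the ceiling is binding.
At P = 5139: Qd = 22555 - 4·5139 = 1999 and Qs = 2·5139 - 9245 = 1033.
Quantity traded falls to 1033. At Q = 1033 the demand price is (22555 - 1033)/4 = 5380.5 and the supply price is (9245 + 1033)/2 = 5139.
Deadweight loss = ½ · (5380.5 - 5139) · (1355 - 1033) = ½ · 241.5 · 322 = 38881.5.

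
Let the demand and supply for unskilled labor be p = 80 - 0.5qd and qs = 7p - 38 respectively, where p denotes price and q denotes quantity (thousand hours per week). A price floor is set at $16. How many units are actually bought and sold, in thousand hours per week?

Rearranging demand gives qd = 160 - 2p. Without the control the market clears where 160 - 2p = 7p - 38, i.e. p* = 22 and q* = 116.
Since 16 is below p* = 22, the floor does not bind and the free-market outcome prevails.

116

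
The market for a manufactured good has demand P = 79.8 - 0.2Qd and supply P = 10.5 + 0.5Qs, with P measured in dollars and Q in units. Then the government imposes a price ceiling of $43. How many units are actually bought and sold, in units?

65

Rearranging demand gives Qd = 399 - 5P; rearranging supply gives Qs = 2P - 21. Equilibrium: 399 - 5P = 2P - 21, so 420 = 7P and P* = 60, Q* = 99.
The ceiling of 43 is below the equilibrium price 60, so it binds.
At P = 43: Qd = 399 - 5·43 = 184 and Qs = 2·43 - 21 = 65.
The quantity actually transacted is the short side, supply: 65.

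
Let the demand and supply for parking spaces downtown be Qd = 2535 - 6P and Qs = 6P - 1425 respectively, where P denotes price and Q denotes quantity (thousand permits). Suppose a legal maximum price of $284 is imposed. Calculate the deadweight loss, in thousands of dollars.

12696

Equilibrium: 2535 - 6P = 6P - 1425, so 3960 = 12P and P* = 330, Q* = 555.
The ceiling of 284 is below the equilibrium price 330, so it binds.
At P = 284: Qd = 2535 - 6·284 = 831 and Qs = 6·284 - 1425 = 279.
Quantity traded falls to 279. At Q = 279 the demand price is (2535 - 279)/6 = 376 and the supply price is (1425 + 279)/6 = 284.
Deadweight loss = ½ · (376 - 284) · (555 - 279) = ½ · 92 · 276 = 12696.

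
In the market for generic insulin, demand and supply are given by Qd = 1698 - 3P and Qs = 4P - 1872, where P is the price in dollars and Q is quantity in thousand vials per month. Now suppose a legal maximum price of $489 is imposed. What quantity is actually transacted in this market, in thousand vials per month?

Without the control the market clears where 1698 - 3P = 4P - 1872, i.e. P* = 510 and Q* = 168.
Since 489 < 510, the ceiling is binding.
At P = 489: Qd = 1698 - 3·489 = 231 and Qs = 4·489 - 1872 = 84.
The quantity actually transacted is the short side, supply: 84.

84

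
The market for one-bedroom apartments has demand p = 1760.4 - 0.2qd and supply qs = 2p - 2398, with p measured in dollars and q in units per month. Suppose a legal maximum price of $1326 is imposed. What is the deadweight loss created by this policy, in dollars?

Rearranging demand gives qd = 8802 - 5p. In a free market, 8802 - 5p = 2p - 2398 gives the equilibrium p* = 1600, q* = 802.
Because the ceiling (1326) lies below the market-clearing price, it is binding.
At p = 1326: qd = 8802 - 5·1326 = 2172 and qs = 2·1326 - 2398 = 254.
Quantity traded falls to 254. At q = 254 the demand price is (8802 - 254)/5 = 1709.6 and the supply price is (2398 + 254)/2 = 1326.
Deadweight loss = ½ · (1709.6 - 1326) · (802 - 254) = ½ · 383.6 · 548 = 105106.4.

105106.4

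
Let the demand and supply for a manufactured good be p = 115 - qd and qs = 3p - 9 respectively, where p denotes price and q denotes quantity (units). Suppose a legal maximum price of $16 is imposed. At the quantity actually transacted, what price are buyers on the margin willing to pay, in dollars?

Rearranging demand gives qd = 115 - p. Without the control the market clears where 115 - p = 3p - 9, i.e. p* = 31 and q* = 84.
Because the ceiling (16) lies below the market-clearing price, it is binding.
At p = 16: qd = 115 - 16 = 99 and qs = 3·16 - 9 = 39.
Only 39 units reach the market. On the demand curve, the marginal buyer's willingness to pay at q = 39 is (115 - 39) = 76.

76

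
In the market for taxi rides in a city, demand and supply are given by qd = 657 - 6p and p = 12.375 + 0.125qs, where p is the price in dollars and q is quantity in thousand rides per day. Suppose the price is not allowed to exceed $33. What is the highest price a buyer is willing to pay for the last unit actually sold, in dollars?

82

Rearranging supply gives qs = 8p - 99. Setting quantity demanded equal to quantity supplied, 657 - 6p = 8p - 99, gives p* = 54 and q* = 333.
Because the ceiling (33) lies below the market-clearing price, it is binding.
At p = 33: qd = 657 - 6·33 = 459 and qs = 8·33 - 99 = 165.
Only 165 units reach the market. On the demand curve, the marginal buyer's willingness to pay at q = 165 is (657 - 165)/6 = 82.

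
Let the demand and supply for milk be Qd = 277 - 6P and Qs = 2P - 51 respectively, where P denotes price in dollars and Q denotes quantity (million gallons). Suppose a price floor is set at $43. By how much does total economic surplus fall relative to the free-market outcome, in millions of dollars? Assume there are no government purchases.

48

Setting quantity demanded equal to quantity supplied, 277 - 6P = 2P - 51, gives P* = 41 and Q* = 31.
Since 43 > 41, the floor is binding.
At P = 43: Qd = 277 - 6·43 = 19 and Qs = 2·43 - 51 = 35.
Quantity traded falls to 19. At Q = 19 the demand price is (277 - 19)/6 = 43 and the supply price is (51 + 19)/2 = 35.
Deadweight loss = ½ · (43 - 35) · (31 - 19) = ½ · 8 · 12 = 48.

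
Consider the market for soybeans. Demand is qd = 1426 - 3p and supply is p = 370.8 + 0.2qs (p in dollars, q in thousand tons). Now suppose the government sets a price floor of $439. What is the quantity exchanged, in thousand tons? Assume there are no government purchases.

Rearranging supply gives qs = 5p - 1854. Setting quantity demanded equal to quantity supplied, 1426 - 3p = 5p - 1854, gives p* = 410 and q* = 196.
Because the floor (439) lies above the market-clearing price, it is binding.
At p = 439: qd = 1426 - 3·439 = 109 and qs = 5·439 - 1854 = 341.
The quantity actually transacted is the short side, demand: 109.

109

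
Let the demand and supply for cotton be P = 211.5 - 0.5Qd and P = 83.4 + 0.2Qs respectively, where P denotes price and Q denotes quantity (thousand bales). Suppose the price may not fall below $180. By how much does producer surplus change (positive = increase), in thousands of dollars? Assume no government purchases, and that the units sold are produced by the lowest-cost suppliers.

Rearranging demand gives Qd = 423 - 2P; rearranging supply gives Qs = 5P - 417. Setting quantity demanded equal to quantity supplied, 423 - 2P = 5P - 417, gives P* = 120 and Q* = 183.
Because the floor (180) lies above the market-clearing price, it is binding.
At P = 180: Qd = 423 - 2·180 = 63 and Qs = 5·180 - 417 = 483.
Producer surplus without the control is ½ · (120 - 83.4) · 183 = 3348.9.
With the floor, 63 units are sold at 180. The supply price at Q = 63 is 96, so PS = ½ · [(180 - 83.4) + (180 - 96)] · 63 = 5688.9.
Change in producer surplus = 5688.9 - 3348.9 = 2340.

2340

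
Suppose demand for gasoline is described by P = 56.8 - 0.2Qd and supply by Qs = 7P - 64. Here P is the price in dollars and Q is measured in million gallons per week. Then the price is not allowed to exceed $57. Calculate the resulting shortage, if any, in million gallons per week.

Rearranging demand gives Qd = 284 - 5P. Setting quantity demanded equal to quantity supplied, 284 - 5P = 7P - 64, gives P* = 29 and Q* = 139.
Since 57 is above P* = 29, the ceiling does not bind and the free-market outcome prevails.
Since the control does not bind, there is no shortage.

0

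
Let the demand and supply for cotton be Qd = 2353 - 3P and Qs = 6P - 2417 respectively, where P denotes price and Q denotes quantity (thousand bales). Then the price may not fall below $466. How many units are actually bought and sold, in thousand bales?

763

Without the control the market clears where 2353 - 3P = 6P - 2417, i.e. P* = 530 and Q* = 763.
The floor of 466 is below the equilibrium price 530, so it is not binding; the market clears at P* = 530, Q* = 763.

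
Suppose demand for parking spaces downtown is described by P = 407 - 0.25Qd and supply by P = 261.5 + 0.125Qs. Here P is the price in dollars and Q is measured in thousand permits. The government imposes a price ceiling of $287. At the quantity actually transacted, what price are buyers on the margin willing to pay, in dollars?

356

Rearranging demand gives Qd = 1628 - 4P; rearranging supply gives Qs = 8P - 2092. In a free market, 1628 - 4P = 8P - 2092 gives the equilibrium P* = 310, Q* = 388.
Because the ceiling (287) lies below the market-clearing price, it is binding.
At P = 287: Qd = 1628 - 4·287 = 480 and Qs = 8·287 - 2092 = 204.
Only 204 units reach the market. On the demand curve, the marginal buyer's willingness to pay at Q = 204 is (1628 - 204)/4 = 356.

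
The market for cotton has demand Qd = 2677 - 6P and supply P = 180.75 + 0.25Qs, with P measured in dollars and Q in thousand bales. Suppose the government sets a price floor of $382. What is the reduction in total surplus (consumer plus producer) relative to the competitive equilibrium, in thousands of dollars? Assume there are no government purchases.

Rearranging supply gives Qs = 4P - 723. In a free market, 2677 - 6P = 4P - 723 gives the equilibrium P* = 340, Q* = 637.
Since 382 > 340, the floor is binding.
At P = 382: Qd = 2677 - 6·382 = 385 and Qs = 4·382 - 723 = 805.
Quantity traded falls to 385. At Q = 385 the demand price is (2677 - 385)/6 = 382 and the supply price is (723 + 385)/4 = 277.
Deadweight loss = ½ · (382 - 277) · (637 - 385) = ½ · 105 · 252 = 13230.

13230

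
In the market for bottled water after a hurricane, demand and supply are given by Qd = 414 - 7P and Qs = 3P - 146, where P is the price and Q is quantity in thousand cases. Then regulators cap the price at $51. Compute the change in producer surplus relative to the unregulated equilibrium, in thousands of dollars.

Equilibrium: 414 - 7P = 3P - 146, so 560 = 10P and P* = 56, Q* = 22.
The ceiling of 51 is below the equilibrium price 56, so it binds.
At P = 51: Qd = 414 - 7·51 = 57 and Qs = 3·51 - 146 = 7.
Producer surplus without the control is ½ · (56 - 146/3) · 22 = 242/3.
With the ceiling, producers sell 7 units at 51, so PS = ½ · (51 - 146/3) · 7 = 49/6.
Change in producer surplus = 49/6 - 242/3 = -72.5.

-72.5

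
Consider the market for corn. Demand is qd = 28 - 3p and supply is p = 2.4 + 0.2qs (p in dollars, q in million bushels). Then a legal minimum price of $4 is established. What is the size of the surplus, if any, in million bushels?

0

Rearranging supply gives qs = 5p - 12. Without the control the market clears where 28 - 3p = 5p - 12, i.e. p* = 5 and q* = 13.
Since 4 is below p* = 5, the floor does not bind and the free-market outcome prevails.
Since the control does not bind, there is no surplus.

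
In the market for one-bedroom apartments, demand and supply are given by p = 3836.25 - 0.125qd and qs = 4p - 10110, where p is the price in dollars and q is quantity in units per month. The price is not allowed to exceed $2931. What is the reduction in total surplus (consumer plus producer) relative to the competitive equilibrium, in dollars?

Rearranging demand gives qd = 30690 - 8p. Setting quantity demanded equal to quantity supplied, 30690 - 8p = 4p - 10110, gives p* = 3400 and q* = 3490.
Since 2931 < 3400, the ceiling is binding.
At p = 2931: qd = 30690 - 8·2931 = 7242 and qs = 4·2931 - 10110 = 1614.
Quantity traded falls to 1614. At q = 1614 the demand price is (30690 - 1614)/8 = 3634.5 and the supply price is (10110 + 1614)/4 = 2931.
Deadweight loss = ½ · (3634.5 - 2931) · (3490 - 1614) = ½ · 703.5 · 1876 = 659883.

659883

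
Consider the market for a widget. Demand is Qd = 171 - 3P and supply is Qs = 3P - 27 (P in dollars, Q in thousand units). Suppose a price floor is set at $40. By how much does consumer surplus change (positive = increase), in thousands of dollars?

-430.5

In a free market, 171 - 3P = 3P - 27 gives the equilibrium P* = 33, Q* = 72.
Because the floor (40) lies above the market-clearing price, it is binding.
At P = 40: Qd = 171 - 3·40 = 51 and Qs = 3·40 - 27 = 93.
Consumer surplus without the control is ½ · (57 - 33) · 72 = 864.
With the floor, consumers buy 51 units at 40, so CS = ½ · (57 - 40) · 51 = 433.5.
Change in consumer surplus = 433.5 - 864 = -430.5.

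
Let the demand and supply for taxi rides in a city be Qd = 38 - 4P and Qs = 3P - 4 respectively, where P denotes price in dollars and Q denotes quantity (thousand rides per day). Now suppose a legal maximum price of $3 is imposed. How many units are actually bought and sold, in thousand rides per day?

5

Setting quantity demanded equal to quantity supplied, 38 - 4P = 3P - 4, gives P* = 6 and Q* = 14.
Because the ceiling (3) lies below the market-clearing price, it is binding.
At P = 3: Qd = 38 - 4·3 = 26 and Qs = 3·3 - 4 = 5.
The quantity actually transacted is the short side, supply: 5.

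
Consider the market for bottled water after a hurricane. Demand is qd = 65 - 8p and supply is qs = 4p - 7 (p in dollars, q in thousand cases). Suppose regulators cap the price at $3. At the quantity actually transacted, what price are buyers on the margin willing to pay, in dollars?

Setting quantity demanded equal to quantity supplied, 65 - 8p = 4p - 7, gives p* = 6 and q* = 17.
Since 3 < 6, the ceiling is binding.
At p = 3: qd = 65 - 8·3 = 41 and qs = 4·3 - 7 = 5.
Only 5 units reach the market. On the demand curve, the marginal buyer's willingness to pay at q = 5 is (65 - 5)/8 = 7.5.

7.5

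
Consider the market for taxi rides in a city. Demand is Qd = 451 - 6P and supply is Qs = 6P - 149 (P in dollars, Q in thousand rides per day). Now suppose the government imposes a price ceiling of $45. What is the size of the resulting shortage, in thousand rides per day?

60

Without the control the market clears where 451 - 6P = 6P - 149, i.e. P* = 50 and Q* = 151.
Since 45 < 50, the ceiling is binding.
At P = 45: Qd = 451 - 6·45 = 181 and Qs = 6·45 - 149 = 121.
Shortage = Qd - Qs = 181 - 121 = 60.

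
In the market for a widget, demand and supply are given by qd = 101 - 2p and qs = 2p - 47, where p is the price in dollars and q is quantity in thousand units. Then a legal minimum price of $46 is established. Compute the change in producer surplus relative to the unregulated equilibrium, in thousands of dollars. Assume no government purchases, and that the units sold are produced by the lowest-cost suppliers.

Without the control the market clears where 101 - 2p = 2p - 47, i.e. p* = 37 and q* = 27.
The floor of 46 is above the equilibrium price 37, so it binds.
At p = 46: qd = 101 - 2·46 = 9 and qs = 2·46 - 47 = 45.
Producer surplus without the control is ½ · (37 - 23.5) · 27 = 182.25.
With the floor, 9 units are sold at 46. The supply price at q = 9 is 28, so PS = ½ · [(46 - 23.5) + (46 - 28)] · 9 = 182.25.
Change in producer surplus = 182.25 - 182.25 = 0.

0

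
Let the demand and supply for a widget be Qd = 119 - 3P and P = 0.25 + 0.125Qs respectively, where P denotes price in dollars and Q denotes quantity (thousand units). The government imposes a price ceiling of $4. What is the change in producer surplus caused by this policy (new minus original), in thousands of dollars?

-406

Rearranging supply gives Qs = 8P - 2. Setting quantity demanded equal to quantity supplied, 119 - 3P = 8P - 2, gives P* = 11 and Q* = 86.
The ceiling of 4 is below the equilibrium price 11, so it binds.
At P = 4: Qd = 119 - 3·4 = 107 and Qs = 8·4 - 2 = 30.
Producer surplus without the control is ½ · (11 - 0.25) · 86 = 462.25.
With the ceiling, producers sell 30 units at 4, so PS = ½ · (4 - 0.25) · 30 = 56.25.
Change in producer surplus = 56.25 - 462.25 = -406.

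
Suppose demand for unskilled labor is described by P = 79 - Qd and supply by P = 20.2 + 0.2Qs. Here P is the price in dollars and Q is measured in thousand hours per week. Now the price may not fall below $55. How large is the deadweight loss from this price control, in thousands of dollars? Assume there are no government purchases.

375

Rearranging demand gives Qd = 79 - P; rearranging supply gives Qs = 5P - 101. Setting quantity demanded equal to quantity supplied, 79 - P = 5P - 101, gives P* = 30 and Q* = 49.
The floor of 55 is above the equilibrium price 30, so it binds.
At P = 55: Qd = 79 - 55 = 24 and Qs = 5·55 - 101 = 174.
Quantity traded falls to 24. At Q = 24 the demand price is 79 - 24 = 55 and the supply price is (101 + 24)/5 = 25.
Deadweight loss = ½ · (55 - 25) · (49 - 24) = ½ · 30 · 25 = 375.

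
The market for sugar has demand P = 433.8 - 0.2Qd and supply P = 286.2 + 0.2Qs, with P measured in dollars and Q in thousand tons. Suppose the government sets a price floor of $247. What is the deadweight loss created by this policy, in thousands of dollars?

Rearranging demand gives Qd = 2169 - 5P; rearranging supply gives Qs = 5P - 1431. In a free market, 2169 - 5P = 5P - 1431 gives the equilibrium P* = 360, Q* = 369.
Since 247 is below P* = 360, the floor does not bind and the free-market outcome prevails.
Since the control does not bind, no trades are prevented and deadweight loss is zero.

0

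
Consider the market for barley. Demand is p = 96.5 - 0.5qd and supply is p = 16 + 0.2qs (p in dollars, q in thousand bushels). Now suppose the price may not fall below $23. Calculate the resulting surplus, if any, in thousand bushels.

Rearranging demand gives qd = 193 - 2p; rearranging supply gives qs = 5p - 80. In a free market, 193 - 2p = 5p - 80 gives the equilibrium p* = 39, q* = 115.
The floor of 23 is below the equilibrium price 39, so it is not binding; the market clears at p* = 39, q* = 115.
Since the control does not bind, there is no surplus.

0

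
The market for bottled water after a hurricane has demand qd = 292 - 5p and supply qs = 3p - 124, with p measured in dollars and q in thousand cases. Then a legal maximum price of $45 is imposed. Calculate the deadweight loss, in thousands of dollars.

117.6

In a free market, 292 - 5p = 3p - 124 gives the equilibrium p* = 52, q* = 32.
Since 45 < 52, the ceiling is binding.
At p = 45: qd = 292 - 5·45 = 67 and qs = 3·45 - 124 = 11.
Quantity traded falls to 11. At q = 11 the demand price is (292 - 11)/5 = 56.2 and the supply price is (124 + 11)/3 = 45.
Deadweight loss = ½ · (56.2 - 45) · (32 - 11) = ½ · 11.2 · 21 = 117.6.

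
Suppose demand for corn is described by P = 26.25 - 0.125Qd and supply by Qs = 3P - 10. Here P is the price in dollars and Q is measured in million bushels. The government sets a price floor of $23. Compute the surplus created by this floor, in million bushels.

Rearranging demand gives Qd = 210 - 8P. Setting quantity demanded equal to quantity supplied, 210 - 8P = 3P - 10, gives P* = 20 and Q* = 50.
Since 23 > 20, the floor is binding.
At P = 23: Qd = 210 - 8·23 = 26 and Qs = 3·23 - 10 = 59.
Surplus = Qs - Qd = 59 - 26 = 33.

33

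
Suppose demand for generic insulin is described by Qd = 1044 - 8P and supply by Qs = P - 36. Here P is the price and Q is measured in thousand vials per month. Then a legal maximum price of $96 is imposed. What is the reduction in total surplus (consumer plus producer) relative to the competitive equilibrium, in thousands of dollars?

324

In a free market, 1044 - 8P = P - 36 gives the equilibrium P* = 120, Q* = 84.
The ceiling of 96 is below the equilibrium price 120, so it binds.
At P = 96: Qd = 1044 - 8·96 = 276 and Qs = 96 - 36 = 60.
Quantity traded falls to 60. At Q = 60 the demand price is (1044 - 60)/8 = 123 and the supply price is 36 + 60 = 96.
Deadweight loss = ½ · (123 - 96) · (84 - 60) = ½ · 27 · 24 = 324.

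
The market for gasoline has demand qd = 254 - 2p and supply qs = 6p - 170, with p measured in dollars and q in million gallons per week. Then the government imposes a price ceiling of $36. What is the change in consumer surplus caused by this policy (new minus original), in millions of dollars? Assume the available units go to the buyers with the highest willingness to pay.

-1819

In a free market, 254 - 2p = 6p - 170 gives the equilibrium p* = 53, q* = 148.
Since 36 < 53, the ceiling is binding.
At p = 36: qd = 254 - 2·36 = 182 and qs = 6·36 - 170 = 46.
Consumer surplus without the control is ½ · (127 - 53) · 148 = 5476.
With the ceiling, 46 units are sold at 36 (assume they go to the highest-value buyers). The demand price at q = 46 is 104, so CS = ½ · [(127 - 36) + (104 - 36)] · 46 = 3657.
Change in consumer surplus = 3657 - 5476 = -1819.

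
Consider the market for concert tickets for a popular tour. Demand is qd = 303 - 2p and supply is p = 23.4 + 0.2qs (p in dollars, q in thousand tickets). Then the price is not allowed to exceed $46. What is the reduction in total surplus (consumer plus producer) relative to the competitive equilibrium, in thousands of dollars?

1715

Rearranging supply gives qs = 5p - 117. Without the control the market clears where 303 - 2p = 5p - 117, i.e. p* = 60 and q* = 183.
Because the ceiling (46) lies below the market-clearing price, it is binding.
At p = 46: qd = 303 - 2·46 = 211 and qs = 5·46 - 117 = 113.
Quantity traded falls to 113. At q = 113 the demand price is (303 - 113)/2 = 95 and the supply price is (117 + 113)/5 = 46.
Deadweight loss = ½ · (95 - 46) · (183 - 113) = ½ · 49 · 70 = 1715.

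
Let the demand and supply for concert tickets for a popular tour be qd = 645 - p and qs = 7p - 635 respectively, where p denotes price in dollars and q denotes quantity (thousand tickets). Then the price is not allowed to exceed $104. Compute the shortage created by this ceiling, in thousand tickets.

448

Setting quantity demanded equal to quantity supplied, 645 - p = 7p - 635, gives p* = 160 and q* = 485.
The ceiling of 104 is below the equilibrium price 160, so it binds.
At p = 104: qd = 645 - 104 = 541 and qs = 7·104 - 635 = 93.
Shortage = qd - qs = 541 - 93 = 448.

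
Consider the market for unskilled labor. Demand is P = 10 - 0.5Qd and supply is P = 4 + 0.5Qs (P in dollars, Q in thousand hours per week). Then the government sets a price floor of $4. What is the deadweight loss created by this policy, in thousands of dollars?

Rearranging demand gives Qd = 20 - 2P; rearranging supply gives Qs = 2P - 8. In a free market, 20 - 2P = 2P - 8 gives the equilibrium P* = 7, Q* = 6.
Since 4 is below P* = 7, the floor does not bind and the free-market outcome prevails.
Since the control does not bind, no trades are prevented and deadweight loss is zero.

0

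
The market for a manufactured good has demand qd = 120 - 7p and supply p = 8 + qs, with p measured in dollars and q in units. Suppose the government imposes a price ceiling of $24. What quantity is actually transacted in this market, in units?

8

Rearranging supply gives qs = p - 8. In a free market, 120 - 7p = p - 8 gives the equilibrium p* = 16, q* = 8.
The ceiling of 24 is above the equilibrium price 16, so it is not binding; the market clears at p* = 16, q* = 8.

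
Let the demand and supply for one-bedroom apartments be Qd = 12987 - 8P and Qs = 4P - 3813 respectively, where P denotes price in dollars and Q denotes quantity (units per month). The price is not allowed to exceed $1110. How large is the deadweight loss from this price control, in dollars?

252300

Setting quantity demanded equal to quantity supplied, 12987 - 8P = 4P - 3813, gives P* = 1400 and Q* = 1787.
Because the ceiling (1110) lies below the market-clearing price, it is binding.
At P = 1110: Qd = 12987 - 8·1110 = 4107 and Qs = 4·1110 - 3813 = 627.
Quantity traded falls to 627. At Q = 627 the demand price is (12987 - 627)/8 = 1545 and the supply price is (3813 + 627)/4 = 1110.
Deadweight loss = ½ · (1545 - 1110) · (1787 - 627) = ½ · 435 · 1160 = 252300.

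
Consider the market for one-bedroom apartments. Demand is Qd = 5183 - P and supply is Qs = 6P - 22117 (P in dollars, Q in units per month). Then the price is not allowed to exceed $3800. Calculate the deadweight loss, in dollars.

210000

Setting quantity demanded equal to quantity supplied, 5183 - P = 6P - 22117, gives P* = 3900 and Q* = 1283.
Since 3800 < 3900, the ceiling is binding.
At P = 3800: Qd = 5183 - 3800 = 1383 and Qs = 6·3800 - 22117 = 683.
Quantity traded falls to 683. At Q = 683 the demand price is 5183 - 683 = 4500 and the supply price is (22117 + 683)/6 = 3800.
Deadweight loss = ½ · (4500 - 3800) · (1283 - 683) = ½ · 700 · 600 = 210000.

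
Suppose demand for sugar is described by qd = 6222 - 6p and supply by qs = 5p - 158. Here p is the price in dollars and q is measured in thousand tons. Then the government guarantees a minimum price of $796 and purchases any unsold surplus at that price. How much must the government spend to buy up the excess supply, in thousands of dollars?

In a free market, 6222 - 6p = 5p - 158 gives the equilibrium p* = 580, q* = 2742.
Because the floor (796) lies above the market-clearing price, it is binding.
At p = 796: qd = 6222 - 6·796 = 1446 and qs = 5·796 - 158 = 3822.
Surplus = qs - qd = 2376.
Government expenditure = surplus × support price = 2376 × 796 = 1891296.

1891296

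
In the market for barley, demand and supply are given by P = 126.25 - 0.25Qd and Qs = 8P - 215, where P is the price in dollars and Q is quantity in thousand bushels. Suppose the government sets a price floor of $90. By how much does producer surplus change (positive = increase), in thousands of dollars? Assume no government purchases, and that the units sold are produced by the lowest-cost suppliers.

Rearranging demand gives Qd = 505 - 4P. In a free market, 505 - 4P = 8P - 215 gives the equilibrium P* = 60, Q* = 265.
Since 90 > 60, the floor is binding.
At P = 90: Qd = 505 - 4·90 = 145 and Qs = 8·90 - 215 = 505.
Producer surplus without the control is ½ · (60 - 26.875) · 265 = 4389.0625.
With the floor, 145 units are sold at 90. The supply price at Q = 145 is 45, so PS = ½ · [(90 - 26.875) + (90 - 45)] · 145 = 7839.0625.
Change in producer surplus = 7839.0625 - 4389.0625 = 3450.

3450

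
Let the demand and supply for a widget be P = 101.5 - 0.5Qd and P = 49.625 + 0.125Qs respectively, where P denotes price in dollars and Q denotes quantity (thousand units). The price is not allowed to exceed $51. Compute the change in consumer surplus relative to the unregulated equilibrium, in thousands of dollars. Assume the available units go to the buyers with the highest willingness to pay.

Rearranging demand gives Qd = 203 - 2P; rearranging supply gives Qs = 8P - 397. Setting quantity demanded equal to quantity supplied, 203 - 2P = 8P - 397, gives P* = 60 and Q* = 83.
Because the ceiling (51) lies below the market-clearing price, it is binding.
At P = 51: Qd = 203 - 2·51 = 101 and Qs = 8·51 - 397 = 11.
Consumer surplus without the control is ½ · (101.5 - 60) · 83 = 1722.25.
With the ceiling, 11 units are sold at 51 (assume they go to the highest-value buyers). The demand price at Q = 11 is 96, so CS = ½ · [(101.5 - 51) + (96 - 51)] · 11 = 525.25.
Change in consumer surplus = 525.25 - 1722.25 = -1197.

-1197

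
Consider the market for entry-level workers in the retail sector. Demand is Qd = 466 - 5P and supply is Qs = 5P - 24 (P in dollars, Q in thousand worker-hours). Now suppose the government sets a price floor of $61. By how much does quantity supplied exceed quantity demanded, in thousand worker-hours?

120

Setting quantity demanded equal to quantity supplied, 466 - 5P = 5P - 24, gives P* = 49 and Q* = 221.
The floor of 61 is above the equilibrium price 49, so it binds.
At P = 61: Qd = 466 - 5·61 = 161 and Qs = 5·61 - 24 = 281.
Surplus = Qs - Qd = 281 - 161 = 120.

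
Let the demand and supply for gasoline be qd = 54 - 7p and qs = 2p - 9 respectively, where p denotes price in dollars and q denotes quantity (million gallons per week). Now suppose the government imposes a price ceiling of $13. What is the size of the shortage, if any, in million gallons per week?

0

Equilibrium: 54 - 7p = 2p - 9, so 63 = 9p and p* = 7, q* = 5.
Since 13 is above p* = 7, the ceiling does not bind and the free-market outcome prevails.
Since the control does not bind, there is no shortage.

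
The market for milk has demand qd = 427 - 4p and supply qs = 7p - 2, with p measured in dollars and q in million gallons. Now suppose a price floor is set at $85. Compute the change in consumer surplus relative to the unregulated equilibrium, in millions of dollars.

Equilibrium: 427 - 4p = 7p - 2, so 429 = 11p and p* = 39, q* = 271.
The floor of 85 is above the equilibrium price 39, so it binds.
At p = 85: qd = 427 - 4·85 = 87 and qs = 7·85 - 2 = 593.
Consumer surplus without the control is ½ · (106.75 - 39) · 271 = 9180.125.
With the floor, consumers buy 87 units at 85, so CS = ½ · (106.75 - 85) · 87 = 946.125.
Change in consumer surplus = 946.125 - 9180.125 = -8234.

-8234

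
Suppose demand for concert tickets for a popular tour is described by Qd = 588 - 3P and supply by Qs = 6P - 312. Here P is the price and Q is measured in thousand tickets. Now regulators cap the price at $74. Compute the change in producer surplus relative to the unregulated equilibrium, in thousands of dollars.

Equilibrium: 588 - 3P = 6P - 312, so 900 = 9P and P* = 100, Q* = 288.
Because the ceiling (74) lies below the market-clearing price, it is binding.
At P = 74: Qd = 588 - 3·74 = 366 and Qs = 6·74 - 312 = 132.
Producer surplus without the control is ½ · (100 - 52) · 288 = 6912.
With the ceiling, producers sell 132 units at 74, so PS = ½ · (74 - 52) · 132 = 1452.
Change in producer surplus = 1452 - 6912 = -5460.

-5460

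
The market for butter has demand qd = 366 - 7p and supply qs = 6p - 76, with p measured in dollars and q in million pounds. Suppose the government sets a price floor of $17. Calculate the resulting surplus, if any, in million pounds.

0

Without the control the market clears where 366 - 7p = 6p - 76, i.e. p* = 34 and q* = 128.
Since 17 is below p* = 34, the floor does not bind and the free-market outcome prevails.
Since the control does not bind, there is no surplus.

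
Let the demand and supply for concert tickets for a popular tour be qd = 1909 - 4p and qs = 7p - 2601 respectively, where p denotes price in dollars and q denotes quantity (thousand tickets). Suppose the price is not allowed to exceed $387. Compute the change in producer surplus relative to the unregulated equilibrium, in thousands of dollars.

Equilibrium: 1909 - 4p = 7p - 2601, so 4510 = 11p and p* = 410, q* = 269.
Since 387 < 410, the ceiling is binding.
At p = 387: qd = 1909 - 4·387 = 361 and qs = 7·387 - 2601 = 108.
Producer surplus without the control is ½ · (410 - 2601/7) · 269 = 72361/14.
With the ceiling, producers sell 108 units at 387, so PS = ½ · (387 - 2601/7) · 108 = 5832/7.
Change in producer surplus = 5832/7 - 72361/14 = -4335.5.

-4335.5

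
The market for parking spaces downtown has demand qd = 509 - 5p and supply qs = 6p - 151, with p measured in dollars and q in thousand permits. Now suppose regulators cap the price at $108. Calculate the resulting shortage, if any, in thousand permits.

In a free market, 509 - 5p = 6p - 151 gives the equilibrium p* = 60, q* = 209.
The ceiling of 108 is above the equilibrium price 60, so it is not binding; the market clears at p* = 60, q* = 209.
Since the control does not bind, there is no shortage.

0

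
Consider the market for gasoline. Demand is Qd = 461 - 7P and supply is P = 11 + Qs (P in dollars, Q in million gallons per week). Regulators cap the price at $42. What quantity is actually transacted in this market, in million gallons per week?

31

Rearranging supply gives Qs = P - 11. Setting quantity demanded equal to quantity supplied, 461 - 7P = P - 11, gives P* = 59 and Q* = 48.
Since 42 < 59, the ceiling is binding.
At P = 42: Qd = 461 - 7·42 = 167 and Qs = 42 - 11 = 31.
The quantity actually transacted is the short side, supply: 31.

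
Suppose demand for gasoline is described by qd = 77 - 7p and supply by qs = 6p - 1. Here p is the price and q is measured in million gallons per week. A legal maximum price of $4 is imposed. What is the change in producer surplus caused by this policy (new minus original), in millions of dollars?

-58

Without the control the market clears where 77 - 7p = 6p - 1, i.e. p* = 6 and q* = 35.
The ceiling of 4 is below the equilibrium price 6, so it binds.
At p = 4: qd = 77 - 7·4 = 49 and qs = 6·4 - 1 = 23.
Producer surplus without the control is ½ · (6 - 1/6) · 35 = 1225/12.
With the ceiling, producers sell 23 units at 4, so PS = ½ · (4 - 1/6) · 23 = 529/12.
Change in producer surplus = 529/12 - 1225/12 = -58.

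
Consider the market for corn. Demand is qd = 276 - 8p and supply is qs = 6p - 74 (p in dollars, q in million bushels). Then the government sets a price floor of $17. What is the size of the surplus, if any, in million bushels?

Without the control the market clears where 276 - 8p = 6p - 74, i.e. p* = 25 and q* = 76.
Since 17 is below p* = 25, the floor does not bind and the free-market outcome prevails.
Since the control does not bind, there is no surplus.

0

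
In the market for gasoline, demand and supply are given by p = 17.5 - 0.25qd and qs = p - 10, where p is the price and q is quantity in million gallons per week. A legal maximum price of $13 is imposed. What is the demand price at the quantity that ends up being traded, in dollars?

Rearranging demand gives qd = 70 - 4p. In a free market, 70 - 4p = p - 10 gives the equilibrium p* = 16, q* = 6.
Because the ceiling (13) lies below the market-clearing price, it is binding.
At p = 13: qd = 70 - 4·13 = 18 and qs = 13 - 10 = 3.
Only 3 units reach the market. On the demand curve, the marginal buyer's willingness to pay at q = 3 is (70 - 3)/4 = 16.75.

16.75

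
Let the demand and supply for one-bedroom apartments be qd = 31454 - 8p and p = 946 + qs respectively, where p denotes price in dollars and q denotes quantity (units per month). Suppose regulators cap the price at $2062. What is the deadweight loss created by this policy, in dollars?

Rearranging supply gives qs = p - 946. Equilibrium: 31454 - 8p = p - 946, so 32400 = 9p and p* = 3600, q* = 2654.
The ceiling of 2062 is below the equilibrium price 3600, so it binds.
At p = 2062: qd = 31454 - 8·2062 = 14958 and qs = 2062 - 946 = 1116.
Quantity traded falls to 1116. At q = 1116 the demand price is (31454 - 1116)/8 = 3792.25 and the supply price is 946 + 1116 = 2062.
Deadweight loss = ½ · (3792.25 - 2062) · (2654 - 1116) = ½ · 1730.25 · 1538 = 1330562.25.

1330562.25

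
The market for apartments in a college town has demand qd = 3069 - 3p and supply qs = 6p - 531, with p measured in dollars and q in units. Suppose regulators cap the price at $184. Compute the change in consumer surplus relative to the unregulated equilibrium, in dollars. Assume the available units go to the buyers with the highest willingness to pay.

Without the control the market clears where 3069 - 3p = 6p - 531, i.e. p* = 400 and q* = 1869.
Because the ceiling (184) lies below the market-clearing price, it is binding.
At p = 184: qd = 3069 - 3·184 = 2517 and qs = 6·184 - 531 = 573.
Consumer surplus without the control is ½ · (1023 - 400) · 1869 = 582193.5.
With the ceiling, 573 units are sold at 184 (assume they go to the highest-value buyers). The demand price at q = 573 is 832, so CS = ½ · [(1023 - 184) + (832 - 184)] · 573 = 426025.5.
Change in consumer surplus = 426025.5 - 582193.5 = -156168.

-156168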